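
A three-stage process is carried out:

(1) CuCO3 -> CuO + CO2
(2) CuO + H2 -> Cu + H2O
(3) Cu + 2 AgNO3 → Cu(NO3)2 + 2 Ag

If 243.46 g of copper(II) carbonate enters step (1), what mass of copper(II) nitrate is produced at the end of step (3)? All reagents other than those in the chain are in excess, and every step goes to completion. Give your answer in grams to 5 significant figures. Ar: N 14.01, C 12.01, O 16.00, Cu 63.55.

M(CuCO3) = 63.55 + 12.01 + 3(16.00) = 123.56 g/mol.
M(Cu(NO3)2) = 63.55 + 2(14.01) + 6(16.00) = 187.57 g/mol.
n(CuCO3) = 243.46 / 123.56 = 1.97038 mol.
Reaction (1): CuCO3→CuO ratio 1:1 ⇒ n(CuO) = 1.97038 mol.
Reaction (2): CuO→Cu ratio 1:1 ⇒ n(Cu) = 1.97038 mol.
Reaction (3): Cu→Cu(NO3)2 ratio 1:1 ⇒ n(Cu(NO3)2) = 1.97038 mol.
Mass of Cu(NO3)2 = 1.97038 × 187.57 = 369.584 g.

369.58 g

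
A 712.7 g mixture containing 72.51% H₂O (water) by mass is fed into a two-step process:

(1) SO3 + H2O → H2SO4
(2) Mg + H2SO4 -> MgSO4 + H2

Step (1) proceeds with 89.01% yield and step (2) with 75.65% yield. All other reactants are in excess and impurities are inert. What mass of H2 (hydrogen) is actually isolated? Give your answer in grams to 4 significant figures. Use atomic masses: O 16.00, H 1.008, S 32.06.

Pure H2O = 712.7 × 0.7251 = 516.78 g.
M(H2O) = 2(1.008) + 16.00 = 18.016 g/mol.
M(H2) = 2(1.008) = 2.016 g/mol.
n(H2O) = 516.78 / 18.016 = 28.684 mol.
Step 1 (H2O:H2SO4 = 1:1): theoretical n(H2SO4) = 28.684 mol; at 89.01% yield, n(H2SO4) = 25.532 mol.
Step 2 (H2SO4:H2 = 1:1): theoretical n(H2) = 25.532 mol, so theoretical mass = 25.532 × 2.016 = 51.473 g.
At 75.65% yield, actual mass of H2 = 51.473 × 0.7565 = 38.939 g.

38.94 g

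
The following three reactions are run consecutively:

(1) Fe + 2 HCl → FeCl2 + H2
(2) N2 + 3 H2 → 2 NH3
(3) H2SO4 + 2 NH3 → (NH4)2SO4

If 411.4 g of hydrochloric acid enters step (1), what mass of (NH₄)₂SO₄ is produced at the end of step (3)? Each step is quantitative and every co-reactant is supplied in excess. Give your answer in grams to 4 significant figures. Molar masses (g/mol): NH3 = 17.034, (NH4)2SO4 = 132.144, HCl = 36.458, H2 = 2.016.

n(HCl) = 411.4 / 36.458 = 11.284 mol.
Reaction (1): HCl→H2 ratio 2:1 ⇒ n(H2) = 5.6421 mol.
Reaction (2): H2→NH3 ratio 3:2 ⇒ n(NH3) = 3.7614 mol.
Reaction (3): NH3→(NH4)2SO4 ratio 2:1 ⇒ n((NH4)2SO4) = 1.8807 mol.
Mass of (NH4)2SO4 = 1.8807 × 132.144 = 248.52 g.

248.5 g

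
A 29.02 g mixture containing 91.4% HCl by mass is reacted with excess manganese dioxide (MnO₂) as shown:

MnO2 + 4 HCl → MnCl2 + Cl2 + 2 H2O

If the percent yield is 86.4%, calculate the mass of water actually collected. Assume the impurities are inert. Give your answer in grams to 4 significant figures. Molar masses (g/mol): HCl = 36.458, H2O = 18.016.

5.662 g

Pure HCl available = 29.02 g × 0.914 = 26.524 g.
n(HCl) = 26.524 g / 36.458 g/mol = 0.72753 mol.
From the equation the HCl:H2O mole ratio is 4:2, so n(H2O) = 0.72753 × 2/4 = 0.36376 mol.
Mass of H2O = 0.36376 mol × 18.016 g/mol = 6.5536 g.
Actual mass collected = 6.5536 g × 0.864 = 5.6623 g.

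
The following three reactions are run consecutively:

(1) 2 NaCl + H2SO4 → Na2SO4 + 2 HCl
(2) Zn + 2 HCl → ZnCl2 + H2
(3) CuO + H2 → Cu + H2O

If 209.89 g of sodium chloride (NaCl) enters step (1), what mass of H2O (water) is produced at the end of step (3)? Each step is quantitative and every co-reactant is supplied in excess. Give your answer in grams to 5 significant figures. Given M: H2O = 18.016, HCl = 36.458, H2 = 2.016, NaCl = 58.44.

n(NaCl) = 209.89 / 58.44 = 3.59155 mol.
Reaction (1): NaCl→HCl ratio 2:2 ⇒ n(HCl) = 3.59155 mol.
Reaction (2): HCl→H2 ratio 2:1 ⇒ n(H2) = 1.79577 mol.
Reaction (3): H2→H2O ratio 1:1 ⇒ n(H2O) = 1.79577 mol.
Mass of H2O = 1.79577 × 18.016 = 32.3527 g.

32.353 g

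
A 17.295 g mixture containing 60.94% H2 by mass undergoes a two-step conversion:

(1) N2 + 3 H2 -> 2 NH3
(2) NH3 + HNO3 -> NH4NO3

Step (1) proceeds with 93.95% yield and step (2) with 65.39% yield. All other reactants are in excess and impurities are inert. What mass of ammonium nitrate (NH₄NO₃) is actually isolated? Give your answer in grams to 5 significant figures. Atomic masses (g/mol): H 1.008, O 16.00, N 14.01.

171.40 g

Pure H2 = 17.295 × 0.6094 = 10.5396 g.
M(H2) = 2(1.008) = 2.016 g/mol.
M(NH4NO3) = 2(14.01) + 4(1.008) + 3(16.00) = 80.052 g/mol.
n(H2) = 10.5396 / 2.016 = 5.22796 mol.
Step 1 (H2:NH3 = 3:2): theoretical n(NH3) = 3.48531 mol; at 93.95% yield, n(NH3) = 3.27445 mol.
Step 2 (NH3:NH4NO3 = 1:1): theoretical n(NH4NO3) = 3.27445 mol, so theoretical mass = 3.27445 × 80.052 = 262.126 g.
At 65.39% yield, actual mass of NH4NO3 = 262.126 × 0.6539 = 171.404 g.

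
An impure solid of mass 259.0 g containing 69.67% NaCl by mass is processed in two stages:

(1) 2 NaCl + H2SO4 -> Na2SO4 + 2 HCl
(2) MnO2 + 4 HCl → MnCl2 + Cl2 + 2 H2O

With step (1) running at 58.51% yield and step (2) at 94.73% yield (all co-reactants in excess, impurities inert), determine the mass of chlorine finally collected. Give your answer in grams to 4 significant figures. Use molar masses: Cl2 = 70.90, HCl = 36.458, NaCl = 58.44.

30.33 g

Pure NaCl = 259.0 × 0.6967 = 180.45 g.
n(NaCl) = 180.45 / 58.44 = 3.0877 mol.
Step 1 (NaCl:HCl = 2:2): theoretical n(HCl) = 3.0877 mol; at 58.51% yield, n(HCl) = 1.8066 mol.
Step 2 (HCl:Cl2 = 4:1): theoretical n(Cl2) = 0.45165 mol, so theoretical mass = 0.45165 × 70.90 = 32.022 g.
At 94.73% yield, actual mass of Cl2 = 32.022 × 0.9473 = 30.335 g.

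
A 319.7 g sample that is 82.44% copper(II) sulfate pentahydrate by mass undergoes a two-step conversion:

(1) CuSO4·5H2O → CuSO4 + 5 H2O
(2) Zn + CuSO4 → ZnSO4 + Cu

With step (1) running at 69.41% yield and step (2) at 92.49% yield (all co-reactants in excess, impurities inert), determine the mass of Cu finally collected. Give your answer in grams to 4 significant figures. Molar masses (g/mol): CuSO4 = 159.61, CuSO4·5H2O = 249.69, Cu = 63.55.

Pure CuSO4·5H2O = 319.7 × 0.8244 = 263.56 g.
n(CuSO4·5H2O) = 263.56 / 249.69 = 1.0556 mol.
Step 1 (CuSO4·5H2O:CuSO4 = 1:1): theoretical n(CuSO4) = 1.0556 mol; at 69.41% yield, n(CuSO4) = 0.73266 mol.
Step 2 (CuSO4:Cu = 1:1): theoretical n(Cu) = 0.73266 mol, so theoretical mass = 0.73266 × 63.55 = 46.560 g.
At 92.49% yield, actual mass of Cu = 46.560 × 0.9249 = 43.064 g.

43.06 g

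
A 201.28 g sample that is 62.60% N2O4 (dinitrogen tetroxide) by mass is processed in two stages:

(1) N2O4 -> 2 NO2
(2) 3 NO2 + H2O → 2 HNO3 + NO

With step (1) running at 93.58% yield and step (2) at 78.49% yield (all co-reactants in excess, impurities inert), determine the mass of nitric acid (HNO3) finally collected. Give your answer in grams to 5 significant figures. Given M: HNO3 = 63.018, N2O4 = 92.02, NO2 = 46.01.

Pure N2O4 = 201.28 × 0.6260 = 126.001 g.
n(N2O4) = 126.001 / 92.02 = 1.36928 mol.
Step 1 (N2O4:NO2 = 1:2): theoretical n(NO2) = 2.73856 mol; at 93.58% yield, n(NO2) = 2.56275 mol.
Step 2 (NO2:HNO3 = 3:2): theoretical n(HNO3) = 1.70850 mol, so theoretical mass = 1.70850 × 63.018 = 107.666 g.
At 78.49% yield, actual mass of HNO3 = 107.666 × 0.7849 = 84.5071 g.

84.507 g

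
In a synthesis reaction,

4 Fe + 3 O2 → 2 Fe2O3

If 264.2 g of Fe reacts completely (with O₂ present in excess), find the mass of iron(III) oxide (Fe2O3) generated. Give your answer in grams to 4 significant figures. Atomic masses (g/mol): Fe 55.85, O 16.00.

M(Fe) = 55.85 g/mol.
M(Fe2O3) = 2(55.85) + 3(16.00) = 159.70 g/mol.
n(Fe) = 264.20 g / 55.85 g/mol = 4.7305 mol.
From the equation the Fe:Fe2O3 mole ratio is 4:2, so n(Fe2O3) = 4.7305 × 2/4 = 2.3653 mol.
Mass of Fe2O3 = 2.3653 mol × 159.70 g/mol = 377.73 g.

377.7 g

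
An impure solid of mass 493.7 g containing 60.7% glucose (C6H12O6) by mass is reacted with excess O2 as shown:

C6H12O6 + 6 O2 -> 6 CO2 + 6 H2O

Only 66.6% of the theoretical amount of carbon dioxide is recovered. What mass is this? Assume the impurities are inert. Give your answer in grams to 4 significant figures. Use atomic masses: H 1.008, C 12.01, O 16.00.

292.5 g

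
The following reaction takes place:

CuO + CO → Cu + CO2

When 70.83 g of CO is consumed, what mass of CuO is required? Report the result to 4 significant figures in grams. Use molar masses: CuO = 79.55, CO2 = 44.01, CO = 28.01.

201.2 g

n(CO) = 70.830 g / 28.01 g/mol = 2.5287 mol.
From the equation the CO:CuO mole ratio is 1:1, so n(CuO) = 2.5287 × 1/1 = 2.5287 mol.
Mass of CuO = 2.5287 mol × 79.55 g/mol = 201.16 g.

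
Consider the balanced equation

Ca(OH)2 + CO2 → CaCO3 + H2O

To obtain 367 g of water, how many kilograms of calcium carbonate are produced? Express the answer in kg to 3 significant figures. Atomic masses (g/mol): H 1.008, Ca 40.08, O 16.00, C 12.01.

M(H2O) = 2(1.008) + 16.00 = 18.016 g/mol.
M(CaCO3) = 40.08 + 12.01 + 3(16.00) = 100.09 g/mol.
n(H2O) = 367.0 g / 18.016 g/mol = 20.37 mol.
From the equation the H2O:CaCO3 mole ratio is 1:1, so n(CaCO3) = 20.37 × 1/1 = 20.37 mol.
Mass of CaCO3 = 20.37 mol × 100.09 g/mol = 2039 g.
Converting to kg: 2039 g = 2.04 kg.

2.04 kg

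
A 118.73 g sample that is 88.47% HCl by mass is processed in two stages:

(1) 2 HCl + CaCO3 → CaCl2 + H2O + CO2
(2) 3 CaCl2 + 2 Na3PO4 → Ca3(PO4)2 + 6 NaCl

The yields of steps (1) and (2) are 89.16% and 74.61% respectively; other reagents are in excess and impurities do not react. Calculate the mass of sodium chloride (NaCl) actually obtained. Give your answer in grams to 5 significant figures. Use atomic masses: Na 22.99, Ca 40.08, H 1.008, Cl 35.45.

112.01 g

Pure HCl = 118.73 × 0.8847 = 105.040 g.
M(HCl) = 1.008 + 35.45 = 36.458 g/mol.
M(NaCl) = 22.99 + 35.45 = 58.44 g/mol.
n(HCl) = 105.040 / 36.458 = 2.88114 mol.
Step 1 (HCl:CaCl2 = 2:1): theoretical n(CaCl2) = 1.44057 mol; at 89.16% yield, n(CaCl2) = 1.28441 mol.
Step 2 (CaCl2:NaCl = 3:6): theoretical n(NaCl) = 2.56882 mol, so theoretical mass = 2.56882 × 58.44 = 150.122 g.
At 74.61% yield, actual mass of NaCl = 150.122 × 0.7461 = 112.006 g.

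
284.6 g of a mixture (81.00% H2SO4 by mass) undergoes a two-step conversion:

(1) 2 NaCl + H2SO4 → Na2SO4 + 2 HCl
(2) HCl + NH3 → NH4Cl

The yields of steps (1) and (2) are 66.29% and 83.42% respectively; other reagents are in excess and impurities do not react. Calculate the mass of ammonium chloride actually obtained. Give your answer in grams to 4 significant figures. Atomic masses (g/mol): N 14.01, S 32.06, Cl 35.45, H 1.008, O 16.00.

Pure H2SO4 = 284.6 × 0.8100 = 230.53 g.
M(H2SO4) = 2(1.008) + 32.06 + 4(16.00) = 98.076 g/mol.
M(NH4Cl) = 14.01 + 4(1.008) + 35.45 = 53.492 g/mol.
n(H2SO4) = 230.53 / 98.076 = 2.3505 mol.
Step 1 (H2SO4:HCl = 1:2): theoretical n(HCl) = 4.7010 mol; at 66.29% yield, n(HCl) = 3.1163 mol.
Step 2 (HCl:NH4Cl = 1:1): theoretical n(NH4Cl) = 3.1163 mol, so theoretical mass = 3.1163 × 53.492 = 166.70 g.
At 83.42% yield, actual mass of NH4Cl = 166.70 × 0.8342 = 139.06 g.

139.1 g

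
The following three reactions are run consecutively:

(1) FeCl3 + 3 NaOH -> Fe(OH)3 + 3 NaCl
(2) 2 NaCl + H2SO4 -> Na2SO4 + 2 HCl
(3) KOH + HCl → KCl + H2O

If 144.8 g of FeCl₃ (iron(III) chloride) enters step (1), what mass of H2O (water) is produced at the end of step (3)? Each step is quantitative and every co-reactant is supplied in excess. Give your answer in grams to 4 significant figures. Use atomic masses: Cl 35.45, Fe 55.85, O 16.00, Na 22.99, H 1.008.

48.25 g

M(FeCl3) = 55.85 + 3(35.45) = 162.20 g/mol.
M(H2O) = 2(1.008) + 16.00 = 18.016 g/mol.
n(FeCl3) = 144.8 / 162.20 = 0.89273 mol.
Reaction (1): FeCl3→NaCl ratio 1:3 ⇒ n(NaCl) = 2.6782 mol.
Reaction (2): NaCl→HCl ratio 2:2 ⇒ n(HCl) = 2.6782 mol.
Reaction (3): HCl→H2O ratio 1:1 ⇒ n(H2O) = 2.6782 mol.
Mass of H2O = 2.6782 × 18.016 = 48.250 g.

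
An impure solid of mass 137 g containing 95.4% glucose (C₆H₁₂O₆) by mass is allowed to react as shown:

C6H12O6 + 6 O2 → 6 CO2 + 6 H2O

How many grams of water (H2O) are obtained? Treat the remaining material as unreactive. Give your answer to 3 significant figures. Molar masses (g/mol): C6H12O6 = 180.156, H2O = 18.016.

Mass of pure C6H12O6 = 137 g × 0.954 = 130.7 g.
n(C6H12O6) = 130.7 g / 180.156 g/mol = 0.7255 mol.
From the equation the C6H12O6:H2O mole ratio is 1:6, so n(H2O) = 0.7255 × 6/1 = 4.353 mol.
Mass of H2O = 4.353 mol × 18.016 g/mol = 78.42 g.

78.4 g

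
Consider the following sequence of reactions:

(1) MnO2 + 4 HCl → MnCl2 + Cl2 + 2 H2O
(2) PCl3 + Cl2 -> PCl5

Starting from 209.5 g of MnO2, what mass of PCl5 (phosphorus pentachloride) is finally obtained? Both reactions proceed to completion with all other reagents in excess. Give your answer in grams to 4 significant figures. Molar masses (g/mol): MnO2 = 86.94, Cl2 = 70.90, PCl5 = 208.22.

n(MnO2) = 209.50 / 86.94 = 2.4097 mol.
Step 1 gives a 1:1 ratio of MnO2 to Cl2, so n(Cl2) = 2.4097 mol.
In step 2 the Cl2:PCl5 ratio is 1:1, so n(PCl5) = 2.4097 mol.
Mass of PCl5 = 2.4097 × 208.22 = 501.75 g.

501.7 g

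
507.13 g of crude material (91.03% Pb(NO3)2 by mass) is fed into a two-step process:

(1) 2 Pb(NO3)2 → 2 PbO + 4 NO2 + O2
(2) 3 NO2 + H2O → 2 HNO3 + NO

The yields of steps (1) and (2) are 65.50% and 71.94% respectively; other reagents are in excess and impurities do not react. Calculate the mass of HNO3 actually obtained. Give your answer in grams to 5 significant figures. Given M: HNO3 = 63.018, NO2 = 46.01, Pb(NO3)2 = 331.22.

Pure Pb(NO3)2 = 507.13 × 0.9103 = 461.640 g.
n(Pb(NO3)2) = 461.640 / 331.22 = 1.39376 mol.
Step 1 (Pb(NO3)2:NO2 = 2:4): theoretical n(NO2) = 2.78752 mol; at 65.50% yield, n(NO2) = 1.82582 mol.
Step 2 (NO2:HNO3 = 3:2): theoretical n(HNO3) = 1.21722 mol, so theoretical mass = 1.21722 × 63.018 = 76.7065 g.
At 71.94% yield, actual mass of HNO3 = 76.7065 × 0.7194 = 55.1826 g.

55.183 g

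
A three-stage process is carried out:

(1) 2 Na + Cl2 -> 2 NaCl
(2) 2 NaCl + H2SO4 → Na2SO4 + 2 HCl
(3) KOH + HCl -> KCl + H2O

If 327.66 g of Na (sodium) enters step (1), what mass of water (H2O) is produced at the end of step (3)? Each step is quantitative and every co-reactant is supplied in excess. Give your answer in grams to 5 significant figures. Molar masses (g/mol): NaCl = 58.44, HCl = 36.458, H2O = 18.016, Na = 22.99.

256.77 g

n(Na) = 327.66 / 22.99 = 14.2523 mol.
Reaction (1): Na→NaCl ratio 2:2 ⇒ n(NaCl) = 14.2523 mol.
Reaction (2): NaCl→HCl ratio 2:2 ⇒ n(HCl) = 14.2523 mol.
Reaction (3): HCl→H2O ratio 1:1 ⇒ n(H2O) = 14.2523 mol.
Mass of H2O = 14.2523 × 18.016 = 256.769 g.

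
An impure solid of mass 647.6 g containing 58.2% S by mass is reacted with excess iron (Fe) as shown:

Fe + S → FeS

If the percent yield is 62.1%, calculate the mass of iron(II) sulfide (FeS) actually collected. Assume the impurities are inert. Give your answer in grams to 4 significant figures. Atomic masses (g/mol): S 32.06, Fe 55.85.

641.8 g

Pure S available = 647.6 g × 0.582 = 376.90 g.
M(S) = 32.06 g/mol.
M(FeS) = 55.85 + 32.06 = 87.91 g/mol.
n(S) = 376.90 g / 32.06 g/mol = 11.756 mol.
From the equation the S:FeS mole ratio is 1:1, so n(FeS) = 11.756 × 1/1 = 11.756 mol.
Mass of FeS = 11.756 mol × 87.91 g/mol = 1033.5 g.
Actual mass collected = 1033.5 g × 0.621 = 641.79 g.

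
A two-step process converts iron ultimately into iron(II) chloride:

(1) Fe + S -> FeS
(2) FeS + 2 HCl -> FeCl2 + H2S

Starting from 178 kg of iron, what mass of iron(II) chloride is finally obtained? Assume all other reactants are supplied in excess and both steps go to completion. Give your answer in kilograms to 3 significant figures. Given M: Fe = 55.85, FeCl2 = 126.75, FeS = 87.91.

404 kg

178 kg = 178000 g.
n(Fe) = 178000 / 55.85 = 3187 mol.
Step 1 gives a 1:1 ratio of Fe to FeS, so n(FeS) = 3187 mol.
In step 2 the FeS:FeCl2 ratio is 1:1, so n(FeCl2) = 3187 mol.
Mass of FeCl2 = 3187 × 126.75 = 404000 g = 404 kg.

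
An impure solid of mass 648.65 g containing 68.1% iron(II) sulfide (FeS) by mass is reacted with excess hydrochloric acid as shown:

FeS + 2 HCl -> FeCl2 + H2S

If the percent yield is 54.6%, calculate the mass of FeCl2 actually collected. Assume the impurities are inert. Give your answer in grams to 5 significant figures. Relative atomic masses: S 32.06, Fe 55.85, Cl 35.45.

Pure FeS available = 648.65 g × 0.681 = 441.731 g.
M(FeS) = 55.85 + 32.06 = 87.91 g/mol.
M(FeCl2) = 55.85 + 2(35.45) = 126.75 g/mol.
n(FeS) = 441.731 g / 87.91 g/mol = 5.02481 mol.
From the equation the FeS:FeCl2 mole ratio is 1:1, so n(FeCl2) = 5.02481 × 1/1 = 5.02481 mol.
Mass of FeCl2 = 5.02481 mol × 126.75 g/mol = 636.894 g.
Actual mass collected = 636.894 g × 0.546 = 347.744 g.

347.74 g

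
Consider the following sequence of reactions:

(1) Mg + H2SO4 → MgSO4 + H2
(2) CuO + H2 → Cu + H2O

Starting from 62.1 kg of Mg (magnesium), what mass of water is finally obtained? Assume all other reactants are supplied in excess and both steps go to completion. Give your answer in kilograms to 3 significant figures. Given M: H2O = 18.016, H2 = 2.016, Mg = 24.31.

46.0 kg

62.1 kg = 62100 g.
n(Mg) = 62100 / 24.31 = 2555 mol.
Step 1 gives a 1:1 ratio of Mg to H2, so n(H2) = 2555 mol.
In step 2 the H2:H2O ratio is 1:1, so n(H2O) = 2555 mol.
Mass of H2O = 2555 × 18.016 = 46020 g = 46.0 kg.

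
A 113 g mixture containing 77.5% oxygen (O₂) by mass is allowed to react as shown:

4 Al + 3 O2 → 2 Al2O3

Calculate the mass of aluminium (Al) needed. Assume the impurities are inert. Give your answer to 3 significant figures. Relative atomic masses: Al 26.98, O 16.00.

98.4 g

Mass of pure O2 = 113 g × 0.775 = 87.58 g.
M(O2) = 2(16.00) = 32.00 g/mol.
M(Al) = 26.98 g/mol.
n(O2) = 87.58 g / 32.00 g/mol = 2.737 mol.
From the equation the O2:Al mole ratio is 3:4, so n(Al) = 2.737 × 4/3 = 3.649 mol.
Mass of Al = 3.649 mol × 26.98 g/mol = 98.45 g.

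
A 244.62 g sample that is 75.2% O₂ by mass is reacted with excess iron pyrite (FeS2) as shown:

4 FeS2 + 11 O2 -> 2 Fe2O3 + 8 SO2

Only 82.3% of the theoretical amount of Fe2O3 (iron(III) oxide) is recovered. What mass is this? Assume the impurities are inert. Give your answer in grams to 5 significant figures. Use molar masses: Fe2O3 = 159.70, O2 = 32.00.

Pure O2 available = 244.62 g × 0.752 = 183.954 g.
n(O2) = 183.954 g / 32.00 g/mol = 5.74857 mol.
From the equation the O2:Fe2O3 mole ratio is 11:2, so n(Fe2O3) = 5.74857 × 2/11 = 1.04519 mol.
Mass of Fe2O3 = 1.04519 mol × 159.70 g/mol = 166.918 g.
Actual mass collected = 166.918 g × 0.823 = 137.373 g.

137.37 g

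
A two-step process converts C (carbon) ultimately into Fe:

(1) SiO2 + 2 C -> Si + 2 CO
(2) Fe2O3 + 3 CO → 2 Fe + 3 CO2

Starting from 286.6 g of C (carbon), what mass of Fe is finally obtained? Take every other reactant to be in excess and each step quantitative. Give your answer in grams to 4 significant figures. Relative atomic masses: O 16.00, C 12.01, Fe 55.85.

M(C) = 12.01 g/mol.
M(Fe) = 55.85 g/mol.
n(C) = 286.60 / 12.01 = 23.863 mol.
Step 1 gives a 2:2 ratio of C to CO, so n(CO) = 23.863 mol.
In step 2 the CO:Fe ratio is 3:2, so n(Fe) = 15.909 mol.
Mass of Fe = 15.909 × 55.85 = 888.52 g.

888.5 g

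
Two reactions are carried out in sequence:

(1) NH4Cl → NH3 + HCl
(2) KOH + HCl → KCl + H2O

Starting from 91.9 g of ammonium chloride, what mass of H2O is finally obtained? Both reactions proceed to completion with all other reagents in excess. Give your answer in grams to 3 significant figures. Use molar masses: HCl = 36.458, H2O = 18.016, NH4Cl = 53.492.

31.0 g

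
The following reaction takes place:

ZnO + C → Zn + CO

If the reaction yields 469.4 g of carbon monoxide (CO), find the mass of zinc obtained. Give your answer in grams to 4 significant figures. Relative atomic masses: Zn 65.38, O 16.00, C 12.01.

1096 g

M(CO) = 12.01 + 16.00 = 28.01 g/mol.
M(Zn) = 65.38 g/mol.
n(CO) = 469.40 g / 28.01 g/mol = 16.758 mol.
From the equation the CO:Zn mole ratio is 1:1, so n(Zn) = 16.758 × 1/1 = 16.758 mol.
Mass of Zn = 16.758 mol × 65.38 g/mol = 1095.7 g.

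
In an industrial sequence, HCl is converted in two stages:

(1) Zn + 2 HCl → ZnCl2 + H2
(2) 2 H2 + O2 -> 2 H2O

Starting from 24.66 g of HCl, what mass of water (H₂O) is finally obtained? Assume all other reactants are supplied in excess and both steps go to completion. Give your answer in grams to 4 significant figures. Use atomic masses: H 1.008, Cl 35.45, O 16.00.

6.093 g

M(HCl) = 1.008 + 35.45 = 36.458 g/mol.
M(H2O) = 2(1.008) + 16.00 = 18.016 g/mol.
n(HCl) = 24.660 / 36.458 = 0.67639 mol.
Step 1 gives a 2:1 ratio of HCl to H2, so n(H2) = 0.33820 mol.
In step 2 the H2:H2O ratio is 2:2, so n(H2O) = 0.33820 mol.
Mass of H2O = 0.33820 × 18.016 = 6.0930 g.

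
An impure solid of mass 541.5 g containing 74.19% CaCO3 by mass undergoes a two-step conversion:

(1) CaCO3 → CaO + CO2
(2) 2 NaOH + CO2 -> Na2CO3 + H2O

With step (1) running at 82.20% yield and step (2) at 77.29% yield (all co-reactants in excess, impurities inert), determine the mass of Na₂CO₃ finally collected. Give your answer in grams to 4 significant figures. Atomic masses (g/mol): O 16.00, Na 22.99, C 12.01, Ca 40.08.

270.3 g

Pure CaCO3 = 541.5 × 0.7419 = 401.74 g.
M(CaCO3) = 40.08 + 12.01 + 3(16.00) = 100.09 g/mol.
M(Na2CO3) = 2(22.99) + 12.01 + 3(16.00) = 105.99 g/mol.
n(CaCO3) = 401.74 / 100.09 = 4.0138 mol.
Step 1 (CaCO3:CO2 = 1:1): theoretical n(CO2) = 4.0138 mol; at 82.20% yield, n(CO2) = 3.2993 mol.
Step 2 (CO2:Na2CO3 = 1:1): theoretical n(Na2CO3) = 3.2993 mol, so theoretical mass = 3.2993 × 105.99 = 349.70 g.
At 77.29% yield, actual mass of Na2CO3 = 349.70 × 0.7729 = 270.28 g.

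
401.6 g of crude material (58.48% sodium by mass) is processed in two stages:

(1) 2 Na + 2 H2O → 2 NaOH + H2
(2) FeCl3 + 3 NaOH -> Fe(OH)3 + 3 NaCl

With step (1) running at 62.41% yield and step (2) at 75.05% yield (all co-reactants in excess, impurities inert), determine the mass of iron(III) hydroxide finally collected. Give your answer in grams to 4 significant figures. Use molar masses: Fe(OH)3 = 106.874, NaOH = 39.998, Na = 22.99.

170.5 g

Pure Na = 401.6 × 0.5848 = 234.86 g.
n(Na) = 234.86 / 22.99 = 10.216 mol.
Step 1 (Na:NaOH = 2:2): theoretical n(NaOH) = 10.216 mol; at 62.41% yield, n(NaOH) = 6.3755 mol.
Step 2 (NaOH:Fe(OH)3 = 3:1): theoretical n(Fe(OH)3) = 2.1252 mol, so theoretical mass = 2.1252 × 106.874 = 227.13 g.
At 75.05% yield, actual mass of Fe(OH)3 = 227.13 × 0.7505 = 170.46 g.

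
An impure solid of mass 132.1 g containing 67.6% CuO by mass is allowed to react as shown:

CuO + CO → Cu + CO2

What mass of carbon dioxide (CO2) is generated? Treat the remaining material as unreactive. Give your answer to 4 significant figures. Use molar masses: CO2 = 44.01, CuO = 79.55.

49.40 g

Mass of pure CuO = 132.1 g × 0.676 = 89.300 g.
n(CuO) = 89.300 g / 79.55 g/mol = 1.1226 mol.
From the equation the CuO:CO2 mole ratio is 1:1, so n(CO2) = 1.1226 × 1/1 = 1.1226 mol.
Mass of CO2 = 1.1226 mol × 44.01 g/mol = 49.404 g.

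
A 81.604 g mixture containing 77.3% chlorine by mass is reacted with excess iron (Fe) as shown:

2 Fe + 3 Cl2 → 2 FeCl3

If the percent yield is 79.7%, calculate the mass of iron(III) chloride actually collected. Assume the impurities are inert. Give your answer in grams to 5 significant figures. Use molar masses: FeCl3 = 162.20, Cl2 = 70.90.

76.677 g

Pure Cl2 available = 81.604 g × 0.773 = 63.0799 g.
n(Cl2) = 63.0799 g / 70.90 g/mol = 0.889702 mol.
From the equation the Cl2:FeCl3 mole ratio is 3:2, so n(FeCl3) = 0.889702 × 2/3 = 0.593135 mol.
Mass of FeCl3 = 0.593135 mol × 162.20 g/mol = 96.2065 g.
Actual mass collected = 96.2065 g × 0.797 = 76.6766 g.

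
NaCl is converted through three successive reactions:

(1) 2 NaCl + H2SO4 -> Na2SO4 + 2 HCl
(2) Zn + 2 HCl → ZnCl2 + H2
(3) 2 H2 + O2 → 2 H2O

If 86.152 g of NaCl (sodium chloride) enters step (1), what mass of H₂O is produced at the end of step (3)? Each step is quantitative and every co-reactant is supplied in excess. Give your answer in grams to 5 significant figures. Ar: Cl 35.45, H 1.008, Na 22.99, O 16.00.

M(NaCl) = 22.99 + 35.45 = 58.44 g/mol.
M(H2O) = 2(1.008) + 16.00 = 18.016 g/mol.
n(NaCl) = 86.152 / 58.44 = 1.47420 mol.
Reaction (1): NaCl→HCl ratio 2:2 ⇒ n(HCl) = 1.47420 mol.
Reaction (2): HCl→H2 ratio 2:1 ⇒ n(H2) = 0.737098 mol.
Reaction (3): H2→H2O ratio 2:2 ⇒ n(H2O) = 0.737098 mol.
Mass of H2O = 0.737098 × 18.016 = 13.2796 g.

13.280 g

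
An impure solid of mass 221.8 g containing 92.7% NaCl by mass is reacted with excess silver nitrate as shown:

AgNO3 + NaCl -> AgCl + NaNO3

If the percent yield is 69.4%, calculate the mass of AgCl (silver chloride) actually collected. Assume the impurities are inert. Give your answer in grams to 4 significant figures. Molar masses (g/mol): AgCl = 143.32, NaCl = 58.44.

Pure NaCl available = 221.8 g × 0.927 = 205.61 g.
n(NaCl) = 205.61 g / 58.44 g/mol = 3.5183 mol.
From the equation the NaCl:AgCl mole ratio is 1:1, so n(AgCl) = 3.5183 × 1/1 = 3.5183 mol.
Mass of AgCl = 3.5183 mol × 143.32 g/mol = 504.24 g.
Actual mass collected = 504.24 g × 0.694 = 349.94 g.

349.9 g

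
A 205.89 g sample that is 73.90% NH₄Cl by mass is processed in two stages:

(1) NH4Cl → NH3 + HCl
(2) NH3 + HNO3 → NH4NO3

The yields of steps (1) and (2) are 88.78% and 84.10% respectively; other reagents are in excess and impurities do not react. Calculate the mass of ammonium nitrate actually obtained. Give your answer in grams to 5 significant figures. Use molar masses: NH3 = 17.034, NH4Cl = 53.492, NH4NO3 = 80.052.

Pure NH4Cl = 205.89 × 0.7390 = 152.153 g.
n(NH4Cl) = 152.153 / 53.492 = 2.84440 mol.
Step 1 (NH4Cl:NH3 = 1:1): theoretical n(NH3) = 2.84440 mol; at 88.78% yield, n(NH3) = 2.52526 mol.
Step 2 (NH3:NH4NO3 = 1:1): theoretical n(NH4NO3) = 2.52526 mol, so theoretical mass = 2.52526 × 80.052 = 202.152 g.
At 84.10% yield, actual mass of NH4NO3 = 202.152 × 0.8410 = 170.010 g.

170.01 g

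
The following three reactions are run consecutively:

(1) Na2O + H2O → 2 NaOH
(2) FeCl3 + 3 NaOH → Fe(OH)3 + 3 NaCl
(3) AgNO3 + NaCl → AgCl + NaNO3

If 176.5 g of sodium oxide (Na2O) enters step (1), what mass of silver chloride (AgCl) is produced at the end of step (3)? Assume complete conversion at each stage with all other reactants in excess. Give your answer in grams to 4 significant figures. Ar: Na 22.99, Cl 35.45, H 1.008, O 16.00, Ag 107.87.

M(Na2O) = 2(22.99) + 16.00 = 61.98 g/mol.
M(AgCl) = 107.87 + 35.45 = 143.32 g/mol.
n(Na2O) = 176.5 / 61.98 = 2.8477 mol.
Reaction (1): Na2O→NaOH ratio 1:2 ⇒ n(NaOH) = 5.6954 mol.
Reaction (2): NaOH→NaCl ratio 3:3 ⇒ n(NaCl) = 5.6954 mol.
Reaction (3): NaCl→AgCl ratio 1:1 ⇒ n(AgCl) = 5.6954 mol.
Mass of AgCl = 5.6954 × 143.32 = 816.26 g.

816.3 g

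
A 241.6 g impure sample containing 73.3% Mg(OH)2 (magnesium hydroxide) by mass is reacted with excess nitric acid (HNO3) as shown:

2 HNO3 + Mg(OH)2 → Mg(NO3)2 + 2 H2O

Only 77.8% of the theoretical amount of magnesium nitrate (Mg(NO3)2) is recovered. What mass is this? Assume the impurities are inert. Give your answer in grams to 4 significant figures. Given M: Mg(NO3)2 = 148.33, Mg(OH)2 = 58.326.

Pure Mg(OH)2 available = 241.6 g × 0.733 = 177.09 g.
n(Mg(OH)2) = 177.09 g / 58.326 g/mol = 3.0363 mol.
From the equation the Mg(OH)2:Mg(NO3)2 mole ratio is 1:1, so n(Mg(NO3)2) = 3.0363 × 1/1 = 3.0363 mol.
Mass of Mg(NO3)2 = 3.0363 mol × 148.33 g/mol = 450.37 g.
Actual mass collected = 450.37 g × 0.778 = 350.39 g.

350.4 g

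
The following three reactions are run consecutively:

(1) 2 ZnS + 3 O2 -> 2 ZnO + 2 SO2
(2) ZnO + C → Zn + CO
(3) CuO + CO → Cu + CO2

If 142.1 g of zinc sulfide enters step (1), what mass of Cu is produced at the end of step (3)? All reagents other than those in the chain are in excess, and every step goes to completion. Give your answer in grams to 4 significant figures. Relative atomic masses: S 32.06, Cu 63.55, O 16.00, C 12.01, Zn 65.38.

M(ZnS) = 65.38 + 32.06 = 97.44 g/mol.
M(Cu) = 63.55 g/mol.
n(ZnS) = 142.1 / 97.44 = 1.4583 mol.
Reaction (1): ZnS→ZnO ratio 2:2 ⇒ n(ZnO) = 1.4583 mol.
Reaction (2): ZnO→CO ratio 1:1 ⇒ n(CO) = 1.4583 mol.
Reaction (3): CO→Cu ratio 1:1 ⇒ n(Cu) = 1.4583 mol.
Mass of Cu = 1.4583 × 63.55 = 92.677 g.

92.68 g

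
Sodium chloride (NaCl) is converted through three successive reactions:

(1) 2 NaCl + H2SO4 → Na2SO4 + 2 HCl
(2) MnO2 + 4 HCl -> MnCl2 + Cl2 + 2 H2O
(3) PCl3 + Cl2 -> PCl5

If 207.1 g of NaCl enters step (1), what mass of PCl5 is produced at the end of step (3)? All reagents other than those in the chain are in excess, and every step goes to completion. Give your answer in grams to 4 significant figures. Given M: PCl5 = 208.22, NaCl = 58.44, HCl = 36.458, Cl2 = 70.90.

n(NaCl) = 207.1 / 58.44 = 3.5438 mol.
Reaction (1): NaCl→HCl ratio 2:2 ⇒ n(HCl) = 3.5438 mol.
Reaction (2): HCl→Cl2 ratio 4:1 ⇒ n(Cl2) = 0.88595 mol.
Reaction (3): Cl2→PCl5 ratio 1:1 ⇒ n(PCl5) = 0.88595 mol.
Mass of PCl5 = 0.88595 × 208.22 = 184.47 g.

184.5 g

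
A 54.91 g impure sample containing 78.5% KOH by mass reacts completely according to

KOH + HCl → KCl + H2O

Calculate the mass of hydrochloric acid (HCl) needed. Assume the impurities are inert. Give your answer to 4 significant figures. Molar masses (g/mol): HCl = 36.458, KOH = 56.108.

28.01 g

Mass of pure KOH = 54.91 g × 0.785 = 43.104 g.
n(KOH) = 43.104 g / 56.108 g/mol = 0.76824 mol.
From the equation the KOH:HCl mole ratio is 1:1, so n(HCl) = 0.76824 × 1/1 = 0.76824 mol.
Mass of HCl = 0.76824 mol × 36.458 g/mol = 28.008 g.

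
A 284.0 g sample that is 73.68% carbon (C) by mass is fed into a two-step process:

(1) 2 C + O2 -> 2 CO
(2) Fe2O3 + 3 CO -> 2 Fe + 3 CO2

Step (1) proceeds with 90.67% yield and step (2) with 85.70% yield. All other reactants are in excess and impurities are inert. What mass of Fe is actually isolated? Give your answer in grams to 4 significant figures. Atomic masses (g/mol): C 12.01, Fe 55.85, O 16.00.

Pure C = 284.0 × 0.7368 = 209.25 g.
M(C) = 12.01 g/mol.
M(Fe) = 55.85 g/mol.
n(C) = 209.25 / 12.01 = 17.423 mol.
Step 1 (C:CO = 2:2): theoretical n(CO) = 17.423 mol; at 90.67% yield, n(CO) = 15.798 mol.
Step 2 (CO:Fe = 3:2): theoretical n(Fe) = 10.532 mol, so theoretical mass = 10.532 × 55.85 = 588.19 g.
At 85.70% yield, actual mass of Fe = 588.19 × 0.8570 = 504.08 g.

504.1 g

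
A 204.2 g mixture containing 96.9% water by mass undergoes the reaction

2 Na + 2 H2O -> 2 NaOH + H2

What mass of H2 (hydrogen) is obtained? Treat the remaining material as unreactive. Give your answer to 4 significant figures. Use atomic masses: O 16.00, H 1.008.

11.07 g

Mass of pure H2O = 204.2 g × 0.969 = 197.87 g.
M(H2O) = 2(1.008) + 16.00 = 18.016 g/mol.
M(H2) = 2(1.008) = 2.016 g/mol.
n(H2O) = 197.87 g / 18.016 g/mol = 10.983 mol.
From the equation the H2O:H2 mole ratio is 2:1, so n(H2) = 10.983 × 1/2 = 5.4915 mol.
Mass of H2 = 5.4915 mol × 2.016 g/mol = 11.071 g.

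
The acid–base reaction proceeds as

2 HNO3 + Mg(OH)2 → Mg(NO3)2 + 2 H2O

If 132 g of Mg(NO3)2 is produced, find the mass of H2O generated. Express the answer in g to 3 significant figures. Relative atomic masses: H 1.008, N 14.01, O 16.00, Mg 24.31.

M(Mg(NO3)2) = 24.31 + 2(14.01) + 6(16.00) = 148.33 g/mol.
M(H2O) = 2(1.008) + 16.00 = 18.016 g/mol.
n(Mg(NO3)2) = 132.0 g / 148.33 g/mol = 0.8899 mol.
From the equation the Mg(NO3)2:H2O mole ratio is 1:2, so n(H2O) = 0.8899 × 2/1 = 1.780 mol.
Mass of H2O = 1.780 mol × 18.016 g/mol = 32.07 g.

32.1 g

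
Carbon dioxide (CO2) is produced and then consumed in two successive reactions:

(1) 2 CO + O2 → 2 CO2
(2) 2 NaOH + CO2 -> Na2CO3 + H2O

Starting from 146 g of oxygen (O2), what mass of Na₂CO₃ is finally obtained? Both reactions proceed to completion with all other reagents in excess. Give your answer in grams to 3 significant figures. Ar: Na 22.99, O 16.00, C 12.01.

967 g

M(O2) = 2(16.00) = 32.00 g/mol.
M(Na2CO3) = 2(22.99) + 12.01 + 3(16.00) = 105.99 g/mol.
n(O2) = 146.0 / 32.00 = 4.562 mol.
Step 1 gives a 1:2 ratio of O2 to CO2, so n(CO2) = 9.125 mol.
In step 2 the CO2:Na2CO3 ratio is 1:1, so n(Na2CO3) = 9.125 mol.
Mass of Na2CO3 = 9.125 × 105.99 = 967.2 g.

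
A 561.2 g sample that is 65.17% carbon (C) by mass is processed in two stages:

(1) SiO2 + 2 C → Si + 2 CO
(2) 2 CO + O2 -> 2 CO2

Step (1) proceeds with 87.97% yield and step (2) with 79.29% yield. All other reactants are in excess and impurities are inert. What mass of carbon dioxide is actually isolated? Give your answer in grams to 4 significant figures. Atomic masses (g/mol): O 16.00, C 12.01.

934.8 g

Pure C = 561.2 × 0.6517 = 365.73 g.
M(C) = 12.01 g/mol.
M(CO2) = 12.01 + 2(16.00) = 44.01 g/mol.
n(C) = 365.73 / 12.01 = 30.452 mol.
Step 1 (C:CO = 2:2): theoretical n(CO) = 30.452 mol; at 87.97% yield, n(CO) = 26.789 mol.
Step 2 (CO:CO2 = 2:2): theoretical n(CO2) = 26.789 mol, so theoretical mass = 26.789 × 44.01 = 1179.0 g.
At 79.29% yield, actual mass of CO2 = 1179.0 × 0.7929 = 934.82 g.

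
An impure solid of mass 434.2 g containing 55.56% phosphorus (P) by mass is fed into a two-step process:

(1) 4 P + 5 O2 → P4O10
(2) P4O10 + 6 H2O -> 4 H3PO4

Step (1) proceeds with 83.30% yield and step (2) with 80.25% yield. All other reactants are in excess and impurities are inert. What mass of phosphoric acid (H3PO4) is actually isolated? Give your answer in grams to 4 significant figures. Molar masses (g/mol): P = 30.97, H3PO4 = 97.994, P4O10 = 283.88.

510.3 g

Pure P = 434.2 × 0.5556 = 241.24 g.
n(P) = 241.24 / 30.97 = 7.7895 mol.
Step 1 (P:P4O10 = 4:1): theoretical n(P4O10) = 1.9474 mol; at 83.30% yield, n(P4O10) = 1.6222 mol.
Step 2 (P4O10:H3PO4 = 1:4): theoretical n(H3PO4) = 6.4887 mol, so theoretical mass = 6.4887 × 97.994 = 635.85 g.
At 80.25% yield, actual mass of H3PO4 = 635.85 × 0.8025 = 510.27 g.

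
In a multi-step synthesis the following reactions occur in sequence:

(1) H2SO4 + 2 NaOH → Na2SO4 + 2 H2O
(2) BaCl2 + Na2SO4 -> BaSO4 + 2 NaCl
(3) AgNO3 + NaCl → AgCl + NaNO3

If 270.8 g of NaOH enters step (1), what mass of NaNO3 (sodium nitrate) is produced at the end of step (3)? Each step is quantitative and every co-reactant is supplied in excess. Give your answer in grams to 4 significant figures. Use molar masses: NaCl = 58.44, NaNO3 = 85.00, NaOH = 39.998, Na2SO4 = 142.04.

575.5 g

n(NaOH) = 270.8 / 39.998 = 6.7703 mol.
Reaction (1): NaOH→Na2SO4 ratio 2:1 ⇒ n(Na2SO4) = 3.3852 mol.
Reaction (2): Na2SO4→NaCl ratio 1:2 ⇒ n(NaCl) = 6.7703 mol.
Reaction (3): NaCl→NaNO3 ratio 1:1 ⇒ n(NaNO3) = 6.7703 mol.
Mass of NaNO3 = 6.7703 × 85.00 = 575.48 g.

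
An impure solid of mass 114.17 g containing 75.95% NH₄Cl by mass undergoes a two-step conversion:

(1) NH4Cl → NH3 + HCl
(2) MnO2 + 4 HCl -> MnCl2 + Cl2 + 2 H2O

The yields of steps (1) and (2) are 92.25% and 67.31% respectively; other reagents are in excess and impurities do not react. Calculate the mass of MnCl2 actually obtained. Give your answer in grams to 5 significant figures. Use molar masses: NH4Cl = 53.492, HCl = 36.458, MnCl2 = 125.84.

31.666 g

Pure NH4Cl = 114.17 × 0.7595 = 86.7121 g.
n(NH4Cl) = 86.7121 / 53.492 = 1.62103 mol.
Step 1 (NH4Cl:HCl = 1:1): theoretical n(HCl) = 1.62103 mol; at 92.25% yield, n(HCl) = 1.49540 mol.
Step 2 (HCl:MnCl2 = 4:1): theoretical n(MnCl2) = 0.373850 mol, so theoretical mass = 0.373850 × 125.84 = 47.0453 g.
At 67.31% yield, actual mass of MnCl2 = 47.0453 × 0.6731 = 31.6662 g.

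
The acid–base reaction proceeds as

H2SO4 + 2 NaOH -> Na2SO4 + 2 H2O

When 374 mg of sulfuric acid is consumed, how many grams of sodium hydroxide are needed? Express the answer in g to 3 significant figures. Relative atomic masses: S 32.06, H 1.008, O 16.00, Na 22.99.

M(H2SO4) = 2(1.008) + 32.06 + 4(16.00) = 98.076 g/mol.
M(NaOH) = 22.99 + 16.00 + 1.008 = 39.998 g/mol.
Convert: 374 mg = 0.3740 g.
n(H2SO4) = 0.3740 g / 98.076 g/mol = 0.003813 mol.
From the equation the H2SO4:NaOH mole ratio is 1:2, so n(NaOH) = 0.003813 × 2/1 = 0.007627 mol.
Mass of NaOH = 0.007627 mol × 39.998 g/mol = 0.3051 g.

0.305 g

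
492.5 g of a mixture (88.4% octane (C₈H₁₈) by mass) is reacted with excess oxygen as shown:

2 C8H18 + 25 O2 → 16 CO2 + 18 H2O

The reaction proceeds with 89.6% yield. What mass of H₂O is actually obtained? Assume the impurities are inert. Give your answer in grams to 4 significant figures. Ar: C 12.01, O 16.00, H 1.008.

553.7 g

Pure C8H18 available = 492.5 g × 0.884 = 435.37 g.
M(C8H18) = 8(12.01) + 18(1.008) = 114.224 g/mol.
M(H2O) = 2(1.008) + 16.00 = 18.016 g/mol.
n(C8H18) = 435.37 g / 114.224 g/mol = 3.8115 mol.
From the equation the C8H18:H2O mole ratio is 2:18, so n(H2O) = 3.8115 × 18/2 = 34.304 mol.
Mass of H2O = 34.304 mol × 18.016 g/mol = 618.02 g.
Actual mass collected = 618.02 g × 0.896 = 553.75 g.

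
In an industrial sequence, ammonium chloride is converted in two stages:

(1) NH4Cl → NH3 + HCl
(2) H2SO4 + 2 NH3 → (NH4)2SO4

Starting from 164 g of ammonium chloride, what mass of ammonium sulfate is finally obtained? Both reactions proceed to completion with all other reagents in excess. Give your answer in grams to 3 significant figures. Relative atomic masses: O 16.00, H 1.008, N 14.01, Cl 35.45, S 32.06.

203 g

M(NH4Cl) = 14.01 + 4(1.008) + 35.45 = 53.492 g/mol.
M((NH4)2SO4) = 2(14.01) + 8(1.008) + 32.06 + 4(16.00) = 132.144 g/mol.
n(NH4Cl) = 164.0 / 53.492 = 3.066 mol.
Step 1 gives a 1:1 ratio of NH4Cl to NH3, so n(NH3) = 3.066 mol.
In step 2 the NH3:(NH4)2SO4 ratio is 2:1, so n((NH4)2SO4) = 1.533 mol.
Mass of (NH4)2SO4 = 1.533 × 132.144 = 202.6 g.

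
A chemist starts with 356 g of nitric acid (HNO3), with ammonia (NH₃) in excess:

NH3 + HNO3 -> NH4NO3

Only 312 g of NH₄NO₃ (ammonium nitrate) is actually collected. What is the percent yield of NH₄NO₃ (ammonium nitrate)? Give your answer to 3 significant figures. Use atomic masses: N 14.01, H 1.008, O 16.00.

69.0 %

M(HNO3) = 1.008 + 14.01 + 3(16.00) = 63.018 g/mol.
M(NH4NO3) = 2(14.01) + 4(1.008) + 3(16.00) = 80.052 g/mol.
n(HNO3) = 356.0 g / 63.018 g/mol = 5.649 mol.
From the equation the HNO3:NH4NO3 mole ratio is 1:1, so n(NH4NO3) = 5.649 × 1/1 = 5.649 mol.
Mass of NH4NO3 = 5.649 mol × 80.052 g/mol = 452.2 g.
This is the theoretical yield. Percent yield = 312 g / 452.2 g × 100% = 68.99%.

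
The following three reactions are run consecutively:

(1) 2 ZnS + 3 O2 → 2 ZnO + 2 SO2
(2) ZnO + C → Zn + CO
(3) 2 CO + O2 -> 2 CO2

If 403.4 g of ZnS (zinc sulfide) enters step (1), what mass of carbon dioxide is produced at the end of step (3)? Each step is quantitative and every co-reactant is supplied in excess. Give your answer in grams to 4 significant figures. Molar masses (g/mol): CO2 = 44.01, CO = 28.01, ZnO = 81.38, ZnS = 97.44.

182.2 g

n(ZnS) = 403.4 / 97.44 = 4.1400 mol.
Reaction (1): ZnS→ZnO ratio 2:2 ⇒ n(ZnO) = 4.1400 mol.
Reaction (2): ZnO→CO ratio 1:1 ⇒ n(CO) = 4.1400 mol.
Reaction (3): CO→CO2 ratio 2:2 ⇒ n(CO2) = 4.1400 mol.
Mass of CO2 = 4.1400 × 44.01 = 182.20 g.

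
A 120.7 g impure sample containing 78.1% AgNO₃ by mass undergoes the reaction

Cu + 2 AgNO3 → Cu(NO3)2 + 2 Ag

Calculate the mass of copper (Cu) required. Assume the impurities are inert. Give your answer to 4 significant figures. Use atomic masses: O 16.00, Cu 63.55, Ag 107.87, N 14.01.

Mass of pure AgNO3 = 120.7 g × 0.781 = 94.267 g.
M(AgNO3) = 107.87 + 14.01 + 3(16.00) = 169.88 g/mol.
M(Cu) = 63.55 g/mol.
n(AgNO3) = 94.267 g / 169.88 g/mol = 0.55490 mol.
From the equation the AgNO3:Cu mole ratio is 2:1, so n(Cu) = 0.55490 × 1/2 = 0.27745 mol.
Mass of Cu = 0.27745 mol × 63.55 g/mol = 17.632 g.

17.63 g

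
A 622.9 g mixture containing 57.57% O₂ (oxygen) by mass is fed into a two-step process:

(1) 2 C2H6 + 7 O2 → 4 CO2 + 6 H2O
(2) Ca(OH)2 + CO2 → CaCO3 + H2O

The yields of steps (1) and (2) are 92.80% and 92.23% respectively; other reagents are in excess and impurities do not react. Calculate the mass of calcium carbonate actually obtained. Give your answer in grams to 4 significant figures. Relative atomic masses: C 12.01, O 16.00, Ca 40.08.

Pure O2 = 622.9 × 0.5757 = 358.60 g.
M(O2) = 2(16.00) = 32.00 g/mol.
M(CaCO3) = 40.08 + 12.01 + 3(16.00) = 100.09 g/mol.
n(O2) = 358.60 / 32.00 = 11.206 mol.
Step 1 (O2:CO2 = 7:4): theoretical n(CO2) = 6.4036 mol; at 92.80% yield, n(CO2) = 5.9426 mol.
Step 2 (CO2:CaCO3 = 1:1): theoretical n(CaCO3) = 5.9426 mol, so theoretical mass = 5.9426 × 100.09 = 594.79 g.
At 92.23% yield, actual mass of CaCO3 = 594.79 × 0.9223 = 548.58 g.

548.6 g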